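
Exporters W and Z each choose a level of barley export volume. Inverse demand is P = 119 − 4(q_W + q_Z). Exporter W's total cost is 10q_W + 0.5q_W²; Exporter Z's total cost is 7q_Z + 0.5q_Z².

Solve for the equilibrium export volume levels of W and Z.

8.2, 8.8

Exporter W's profit: π = q_W(119 − 4(q_W + q_Z)) − 10q_W − 0.5q_W².
∂π/∂q_W = 109 − 9q_W − 4q_Z = 0, so q_W = 109/9 − (4/9)q_Z.
By the same steps for Z: q_Z = 112/9 − (4/9)q_W.
Substituting the second reaction function into the first: q_W = 109/9 − (4/9)(112/9 − (4/9)q_W), which gives (65/81)q_W = 533/81 ⇒ q_W = 8.2.
Then q_Z = 112/9 − (4/9)·8.2 = 8.8.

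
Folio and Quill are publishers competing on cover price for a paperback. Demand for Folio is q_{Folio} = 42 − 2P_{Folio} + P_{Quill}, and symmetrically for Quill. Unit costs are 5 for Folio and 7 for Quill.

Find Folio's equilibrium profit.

317.52

Folio's profit: π = (P_{Folio} − 5)(42 − 2P_{Folio} + P_{Quill}).
∂π/∂P_{Folio} = 52 − 4P_{Folio} + P_{Quill} = 0 ⇒ P_{Folio} = 13 + 0.25P_{Quill}.
Similarly P_{Quill} = 14 + 0.25P_{Folio}.
Plugging P_{Quill} into Folio's best response: P_{Folio} = 13 + 0.25(14 + 0.25P_{Folio}) ⇒ 0.9375P_{Folio} = 16.5, so P_{Folio} = 17.6.
Then P_{Quill} = 14 + 0.25·17.6 = 18.4.
q_{Folio} = 42 − 2·17.6 + 18.4 = 25.2.
Profit = (17.6 − 5)·25.2 = 317.52.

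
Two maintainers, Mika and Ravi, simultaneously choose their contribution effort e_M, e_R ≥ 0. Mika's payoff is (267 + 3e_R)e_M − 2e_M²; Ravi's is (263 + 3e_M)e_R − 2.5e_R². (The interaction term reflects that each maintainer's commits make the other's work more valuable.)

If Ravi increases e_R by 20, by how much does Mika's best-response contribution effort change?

15

Expanding Mika's payoff: 267e_M + 3e_Re_M − 2e_M².
∂π/∂e_M = 267 + 3e_R − 4e_M = 0, so e_M = 66.75 + 0.75e_R.
The reaction-function slope is 0.75, so a 20-unit rise in e_R moves e_M by 0.75 × 20 = 15. Mika's best response rises — the actions are strategic complements.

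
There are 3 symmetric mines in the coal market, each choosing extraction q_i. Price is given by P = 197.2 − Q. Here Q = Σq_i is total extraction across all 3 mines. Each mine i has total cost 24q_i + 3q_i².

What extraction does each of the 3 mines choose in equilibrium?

17.32

A representative mine's profit is π_i = q_i(197.2 − Q) − 24q_i − 3q_i², with Q = q_i + Σ_{j≠i} q_j.
First-order condition: 173.2 − 8q_i − Σ_{j≠i} q_j = 0.
With identical mines, set every q_j = q: then 173.2 − 8q − 2q = 0, i.e. q = 173.2/10 = 17.32.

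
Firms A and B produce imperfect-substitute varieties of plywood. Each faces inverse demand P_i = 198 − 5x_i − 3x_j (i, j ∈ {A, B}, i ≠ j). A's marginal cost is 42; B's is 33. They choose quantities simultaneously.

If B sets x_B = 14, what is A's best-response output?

11.4

Firm A's profit: π = x_A(198 − 5x_A − 3x_B) − 42x_A.
∂π/∂x_A = 156 − 10x_A − 3x_B = 0 ⇒ x_A = 15.6 − 0.3x_B.
At x_B = 14: x_A = 15.6 − 0.3·14 = 11.4.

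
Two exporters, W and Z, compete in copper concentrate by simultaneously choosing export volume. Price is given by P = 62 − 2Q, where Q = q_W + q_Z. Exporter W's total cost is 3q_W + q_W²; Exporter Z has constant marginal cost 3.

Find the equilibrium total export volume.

Exporter W's profit: π = q_W(62 − 2(q_W + q_Z)) − 3q_W − q_W².
∂π/∂q_W = 59 − 6q_W − 2q_Z = 0, so q_W = 59/6 − (1/3)q_Z.
For Z: ∂π/∂q_Z = 59 − 4q_Z − 2q_W = 0 ⇒ q_Z = 14.75 − 0.5q_W.
Substituting the second reaction function into the first: q_W = 59/6 − (1/3)(14.75 − 0.5q_W), which gives (5/6)q_W = 59/12 ⇒ q_W = 5.9.
Then q_Z = 14.75 − 0.5·5.9 = 11.8.
Total export volume: 5.9 + 11.8 = 17.7.

17.7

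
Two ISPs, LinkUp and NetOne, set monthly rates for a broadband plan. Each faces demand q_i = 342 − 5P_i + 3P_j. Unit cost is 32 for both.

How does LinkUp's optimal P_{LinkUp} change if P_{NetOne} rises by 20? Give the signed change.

LinkUp's profit: π = (P_{LinkUp} − 32)(342 − 5P_{LinkUp} + 3P_{NetOne}).
∂π/∂P_{LinkUp} = 502 − 10P_{LinkUp} + 3P_{NetOne} = 0 ⇒ P_{LinkUp} = 50.2 + 0.3P_{NetOne}.
The reaction-function slope is 0.3, so a 20-unit rise in P_{NetOne} moves P_{LinkUp} by 0.3 × 20 = 6. LinkUp's best response rises — the actions are strategic complements.

6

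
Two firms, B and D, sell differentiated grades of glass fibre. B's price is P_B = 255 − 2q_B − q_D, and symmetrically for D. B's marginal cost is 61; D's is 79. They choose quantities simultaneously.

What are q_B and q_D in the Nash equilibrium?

Firm B's profit: π = q_B(255 − 2q_B − q_D) − 61q_B.
∂π/∂q_B = 194 − 4q_B − q_D = 0 ⇒ q_B = 48.5 − 0.25q_D.
Similarly q_D = 44 − 0.25q_B.
Plugging q_D into B's best response: q_B = 48.5 − 0.25(44 − 0.25q_B) ⇒ 0.9375q_B = 37.5, so q_B = 40.
Then q_D = 44 − 0.25·40 = 34.

40, 34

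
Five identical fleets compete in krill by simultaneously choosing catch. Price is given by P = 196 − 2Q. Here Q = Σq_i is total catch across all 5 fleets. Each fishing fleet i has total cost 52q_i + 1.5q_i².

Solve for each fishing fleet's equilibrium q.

9.6

A representative fishing fleet's profit is π_i = q_i(196 − 2Q) − 52q_i − 1.5q_i², with Q = q_i + Σ_{j≠i} q_j.
First-order condition: 144 − 7q_i − 2Σ_{j≠i} q_j = 0.
With identical fishing fleets, set every q_j = q: then 144 − 7q − 8q = 0, i.e. q = 144/15 = 9.6.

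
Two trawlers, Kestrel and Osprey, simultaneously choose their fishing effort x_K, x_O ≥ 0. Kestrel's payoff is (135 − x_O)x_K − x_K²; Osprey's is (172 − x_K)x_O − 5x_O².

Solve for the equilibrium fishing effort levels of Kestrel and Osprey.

Expanding Kestrel's payoff: 135x_K − x_Ox_K − x_K².
∂π/∂x_K = 135 − x_O − 2x_K = 0, so x_K = 67.5 − 0.5x_O.
Likewise for Osprey: x_O = 17.2 − 0.1x_K.
Solving the two reaction functions simultaneously: (1 − (−0.5)(−0.1))x_K = 67.5 − 0.5·17.2, so 0.95x_K = 58.9 and x_K = 62.
Then x_O = 17.2 − 0.1·62 = 11.

62, 11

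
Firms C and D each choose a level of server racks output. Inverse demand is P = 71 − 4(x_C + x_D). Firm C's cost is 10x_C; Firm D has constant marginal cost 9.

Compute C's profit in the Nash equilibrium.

100

Firm C's profit: π = x_C(71 − 4(x_C + x_D)) − 10x_C.
∂π/∂x_C = 61 − 8x_C − 4x_D = 0, so x_C = 7.625 − 0.5x_D.
By the same steps for D: x_D = 7.75 − 0.5x_C.
Substituting the second reaction function into the first: x_C = 7.625 − 0.5(7.75 − 0.5x_C), which gives 0.75x_C = 3.75 ⇒ x_C = 5.
Then x_D = 7.75 − 0.5·5 = 5.25.
Price P = 71 − 4·10.25 = 30.
C's profit: (30 − 10)·5 = 100.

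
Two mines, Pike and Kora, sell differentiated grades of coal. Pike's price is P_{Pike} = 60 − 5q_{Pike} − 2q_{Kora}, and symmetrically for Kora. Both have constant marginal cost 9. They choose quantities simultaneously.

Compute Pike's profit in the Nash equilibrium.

Mine Pike's profit: π = q_{Pike}(60 − 5q_{Pike} − 2q_{Kora}) − 9q_{Pike}.
∂π/∂q_{Pike} = 51 − 10q_{Pike} − 2q_{Kora} = 0 ⇒ q_{Pike} = 5.1 − 0.2q_{Kora}.
The game is symmetric, so in equilibrium q_{Kora} = q_{Pike}: the reaction function gives 1.2q_{Pike} = 5.1, hence q_{Pike} = 4.25.
P_{Pike} = 60 − 5·4.25 − 2·4.25 = 30.25.
Profit = (30.25 − 9)·4.25 = 90.3125.

90.3125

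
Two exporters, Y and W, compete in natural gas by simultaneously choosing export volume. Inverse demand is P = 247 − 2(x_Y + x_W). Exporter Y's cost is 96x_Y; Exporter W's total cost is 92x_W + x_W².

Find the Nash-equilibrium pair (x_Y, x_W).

29.8, 15.9

Exporter Y's profit: π = x_Y(247 − 2(x_Y + x_W)) − 96x_Y.
∂π/∂x_Y = 151 − 4x_Y − 2x_W = 0, so x_Y = 37.75 − 0.5x_W.
For W: ∂π/∂x_W = 155 − 6x_W − 2x_Y = 0 ⇒ x_W = 155/6 − (1/3)x_Y.
Plugging x_W into Y's best response: x_Y = 37.75 − 0.5(155/6 − (1/3)x_Y) ⇒ (5/6)x_Y = 149/6, so x_Y = 29.8.
Then x_W = 155/6 − (1/3)·29.8 = 15.9.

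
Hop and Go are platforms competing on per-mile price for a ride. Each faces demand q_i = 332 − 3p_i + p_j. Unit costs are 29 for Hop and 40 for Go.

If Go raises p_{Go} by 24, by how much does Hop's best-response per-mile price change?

Hop's profit: π = (p_{Hop} − 29)(332 − 3p_{Hop} + p_{Go}).
∂π/∂p_{Hop} = 419 − 6p_{Hop} + p_{Go} = 0 ⇒ p_{Hop} = 419/6 + (1/6)p_{Go}.
The reaction-function slope is 1/6, so a 24-unit rise in p_{Go} moves p_{Hop} by 1/6 × 24 = 4. Hop's best response rises — the actions are strategic complements.

4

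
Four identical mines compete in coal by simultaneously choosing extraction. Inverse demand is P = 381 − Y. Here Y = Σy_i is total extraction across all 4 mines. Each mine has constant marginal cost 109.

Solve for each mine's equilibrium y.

54.4

A representative mine's profit is π_i = y_i(381 − Y) − 109y_i, with Y = y_i + Σ_{j≠i} y_j.
First-order condition: 272 − 2y_i − Σ_{j≠i} y_j = 0.
Imposing symmetry (y_j = y for all j) turns Σ_{j≠i} y_j into 3y, so 272 = 5y and y = 54.4.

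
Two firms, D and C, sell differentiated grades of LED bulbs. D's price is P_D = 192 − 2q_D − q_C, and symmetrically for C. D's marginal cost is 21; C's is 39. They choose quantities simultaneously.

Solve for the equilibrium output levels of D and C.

35.4, 29.4

Firm D's profit: π = q_D(192 − 2q_D − q_C) − 21q_D.
∂π/∂q_D = 171 − 4q_D − q_C = 0 ⇒ q_D = 42.75 − 0.25q_C.
Similarly q_C = 38.25 − 0.25q_D.
Substituting the second reaction function into the first: q_D = 42.75 − 0.25(38.25 − 0.25q_D), which gives 0.9375q_D = 33.1875 ⇒ q_D = 35.4.
Then q_C = 38.25 − 0.25·35.4 = 29.4.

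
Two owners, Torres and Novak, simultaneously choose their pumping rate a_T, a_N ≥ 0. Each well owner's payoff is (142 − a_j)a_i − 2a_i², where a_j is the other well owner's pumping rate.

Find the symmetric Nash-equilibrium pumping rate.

Torres's payoff is (142 − a_N)a_T − 2a_T².
∂π/∂a_T = 142 − a_N − 4a_T = 0, so a_T = 35.5 − 0.25a_N.
By symmetry a_N = a_T; substituting into the reaction function, 1.25a_T = 35.5 and a_T = 28.4.

28.4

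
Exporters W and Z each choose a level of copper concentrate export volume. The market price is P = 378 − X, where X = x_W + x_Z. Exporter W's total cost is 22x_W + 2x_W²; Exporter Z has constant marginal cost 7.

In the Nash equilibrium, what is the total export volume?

Exporter W's profit: π = x_W(378 − (x_W + x_Z)) − 22x_W − 2x_W².
∂π/∂x_W = 356 − 6x_W − x_Z = 0, so x_W = 178/3 − (1/6)x_Z.
For Z: ∂π/∂x_Z = 371 − 2x_Z − x_W = 0 ⇒ x_Z = 185.5 − 0.5x_W.
Plugging x_Z into W's best response: x_W = 178/3 − (1/6)(185.5 − 0.5x_W) ⇒ (11/12)x_W = 341/12, so x_W = 31.
Then x_Z = 185.5 − 0.5·31 = 170.
Total export volume: 31 + 170 = 201.

201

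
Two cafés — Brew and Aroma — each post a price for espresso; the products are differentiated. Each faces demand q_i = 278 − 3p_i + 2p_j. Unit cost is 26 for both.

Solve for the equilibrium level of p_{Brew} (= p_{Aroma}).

Brew's profit: π = (p_{Brew} − 26)(278 − 3p_{Brew} + 2p_{Aroma}).
∂π/∂p_{Brew} = 356 − 6p_{Brew} + 2p_{Aroma} = 0 ⇒ p_{Brew} = 178/3 + (1/3)p_{Aroma}.
The game is symmetric, so in equilibrium p_{Aroma} = p_{Brew}: the reaction function gives (2/3)p_{Brew} = 178/3, hence p_{Brew} = 89.

89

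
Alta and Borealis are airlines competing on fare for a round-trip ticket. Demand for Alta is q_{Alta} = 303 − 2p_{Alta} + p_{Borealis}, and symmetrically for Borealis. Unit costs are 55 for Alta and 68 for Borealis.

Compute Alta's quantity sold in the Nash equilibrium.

168.8

Alta's profit: π = (p_{Alta} − 55)(303 − 2p_{Alta} + p_{Borealis}).
∂π/∂p_{Alta} = 413 − 4p_{Alta} + p_{Borealis} = 0 ⇒ p_{Alta} = 103.25 + 0.25p_{Borealis}.
Similarly p_{Borealis} = 109.75 + 0.25p_{Alta}.
Solving the two reaction functions simultaneously: (1 − (0.25)(0.25))p_{Alta} = 103.25 + 0.25·109.75, so 0.9375p_{Alta} = 130.6875 and p_{Alta} = 139.4.
Then p_{Borealis} = 109.75 + 0.25·139.4 = 144.6.
q_{Alta} = 303 − 2·139.4 + 144.6 = 168.8.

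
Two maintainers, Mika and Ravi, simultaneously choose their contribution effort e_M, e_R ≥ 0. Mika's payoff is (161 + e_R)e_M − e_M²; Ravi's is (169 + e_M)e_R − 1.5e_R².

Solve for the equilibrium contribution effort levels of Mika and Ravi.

130.4, 99.8

Expanding Mika's payoff: 161e_M + e_Re_M − e_M².
∂π/∂e_M = 161 + e_R − 2e_M = 0, so e_M = 80.5 + 0.5e_R.
Likewise for Ravi: e_R = 169/3 + (1/3)e_M.
Solving the two reaction functions simultaneously: (1 − (0.5)(1/3))e_M = 80.5 + 0.5·(169/3), so (5/6)e_M = 326/3 and e_M = 130.4.
Then e_R = 169/3 + (1/3)·130.4 = 99.8.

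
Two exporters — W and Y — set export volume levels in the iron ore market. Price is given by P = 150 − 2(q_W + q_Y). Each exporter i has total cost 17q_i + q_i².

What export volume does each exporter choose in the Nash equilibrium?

Exporter W's profit: π = q_W(150 − 2(q_W + q_Y)) − 17q_W − q_W².
∂π/∂q_W = 133 − 6q_W − 2q_Y = 0, so q_W = 133/6 − (1/3)q_Y.
By symmetry q_Y = q_W; substituting into the reaction function, (4/3)q_W = 133/6 and q_W = 16.625.

16.625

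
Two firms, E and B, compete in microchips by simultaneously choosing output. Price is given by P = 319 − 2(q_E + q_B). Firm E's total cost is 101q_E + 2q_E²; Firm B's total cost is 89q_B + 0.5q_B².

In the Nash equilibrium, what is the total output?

56.5

Firm E's profit: π = q_E(319 − 2(q_E + q_B)) − 101q_E − 2q_E².
∂π/∂q_E = 218 − 8q_E − 2q_B = 0, so q_E = 27.25 − 0.25q_B.
For B: ∂π/∂q_B = 230 − 5q_B − 2q_E = 0 ⇒ q_B = 46 − 0.4q_E.
Plugging q_B into E's best response: q_E = 27.25 − 0.25(46 − 0.4q_E) ⇒ 0.9q_E = 15.75, so q_E = 17.5.
Then q_B = 46 − 0.4·17.5 = 39.
Total output: 17.5 + 39 = 56.5.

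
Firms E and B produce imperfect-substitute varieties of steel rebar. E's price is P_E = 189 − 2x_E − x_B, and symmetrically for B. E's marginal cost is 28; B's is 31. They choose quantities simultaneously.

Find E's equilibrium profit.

2099.52

Firm E's profit: π = x_E(189 − 2x_E − x_B) − 28x_E.
∂π/∂x_E = 161 − 4x_E − x_B = 0 ⇒ x_E = 40.25 − 0.25x_B.
Similarly x_B = 39.5 − 0.25x_E.
Substituting the second reaction function into the first: x_E = 40.25 − 0.25(39.5 − 0.25x_E), which gives 0.9375x_E = 30.375 ⇒ x_E = 32.4.
Then x_B = 39.5 − 0.25·32.4 = 31.4.
P_E = 189 − 2·32.4 − 31.4 = 92.8.
Profit = (92.8 − 28)·32.4 = 2099.52.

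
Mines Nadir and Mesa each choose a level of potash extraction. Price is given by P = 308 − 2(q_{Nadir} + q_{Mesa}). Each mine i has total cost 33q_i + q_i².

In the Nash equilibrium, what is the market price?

170.5

Mine Nadir's profit: π = q_{Nadir}(308 − 2(q_{Nadir} + q_{Mesa})) − 33q_{Nadir} − q_{Nadir}².
∂π/∂q_{Nadir} = 275 − 6q_{Nadir} − 2q_{Mesa} = 0, so q_{Nadir} = 275/6 − (1/3)q_{Mesa}.
By symmetry q_{Mesa} = q_{Nadir}; substituting into the reaction function, (4/3)q_{Nadir} = 275/6 and q_{Nadir} = 34.375.
Equilibrium price: P = 308 − 2·68.75 = 170.5.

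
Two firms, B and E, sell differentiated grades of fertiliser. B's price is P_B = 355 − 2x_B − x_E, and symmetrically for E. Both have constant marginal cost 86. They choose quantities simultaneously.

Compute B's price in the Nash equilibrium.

193.6

Firm B's profit: π = x_B(355 − 2x_B − x_E) − 86x_B.
∂π/∂x_B = 269 − 4x_B − x_E = 0 ⇒ x_B = 67.25 − 0.25x_E.
Setting x_B = x_E in the reaction function: x_B = 67.25 − 0.25x_B, so x_B = 67.25 / 1.25 = 53.8.
P_B = 355 − 2·53.8 − 53.8 = 193.6.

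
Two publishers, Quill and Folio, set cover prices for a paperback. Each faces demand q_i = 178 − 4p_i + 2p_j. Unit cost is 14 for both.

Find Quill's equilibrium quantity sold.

100

Quill's profit: π = (p_{Quill} − 14)(178 − 4p_{Quill} + 2p_{Folio}).
∂π/∂p_{Quill} = 234 − 8p_{Quill} + 2p_{Folio} = 0 ⇒ p_{Quill} = 29.25 + 0.25p_{Folio}.
By symmetry p_{Folio} = p_{Quill}; substituting into the reaction function, 0.75p_{Quill} = 29.25 and p_{Quill} = 39.
q_{Quill} = 178 − 4·39 + 2·39 = 100.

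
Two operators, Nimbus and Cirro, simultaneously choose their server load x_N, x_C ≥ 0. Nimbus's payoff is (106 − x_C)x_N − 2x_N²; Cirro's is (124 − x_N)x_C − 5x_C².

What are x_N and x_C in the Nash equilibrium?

24, 10

Expanding Nimbus's payoff: 106x_N − x_Cx_N − 2x_N².
∂π/∂x_N = 106 − x_C − 4x_N = 0, so x_N = 26.5 − 0.25x_C.
Likewise for Cirro: x_C = 12.4 − 0.1x_N.
Plugging x_C into Nimbus's best response: x_N = 26.5 − 0.25(12.4 − 0.1x_N) ⇒ 0.975x_N = 23.4, so x_N = 24.
Then x_C = 12.4 − 0.1·24 = 10.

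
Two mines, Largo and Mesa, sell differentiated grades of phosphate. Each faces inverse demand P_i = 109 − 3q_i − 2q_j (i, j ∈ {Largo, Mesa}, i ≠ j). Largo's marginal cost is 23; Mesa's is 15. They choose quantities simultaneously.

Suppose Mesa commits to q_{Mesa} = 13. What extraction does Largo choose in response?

10

Mine Largo's profit: π = q_{Largo}(109 − 3q_{Largo} − 2q_{Mesa}) − 23q_{Largo}.
∂π/∂q_{Largo} = 86 − 6q_{Largo} − 2q_{Mesa} = 0 ⇒ q_{Largo} = 43/3 − (1/3)q_{Mesa}.
At q_{Mesa} = 13: q_{Largo} = 43/3 − (1/3)·13 = 10.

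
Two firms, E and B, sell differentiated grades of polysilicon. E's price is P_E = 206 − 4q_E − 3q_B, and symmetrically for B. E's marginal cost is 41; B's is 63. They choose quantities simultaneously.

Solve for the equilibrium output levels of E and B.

16.2, 11.8

Firm E's profit: π = q_E(206 − 4q_E − 3q_B) − 41q_E.
∂π/∂q_E = 165 − 8q_E − 3q_B = 0 ⇒ q_E = 20.625 − 0.375q_B.
Similarly q_B = 17.875 − 0.375q_E.
Plugging q_B into E's best response: q_E = 20.625 − 0.375(17.875 − 0.375q_E) ⇒ (55/64)q_E = 891/64, so q_E = 16.2.
Then q_B = 17.875 − 0.375·16.2 = 11.8.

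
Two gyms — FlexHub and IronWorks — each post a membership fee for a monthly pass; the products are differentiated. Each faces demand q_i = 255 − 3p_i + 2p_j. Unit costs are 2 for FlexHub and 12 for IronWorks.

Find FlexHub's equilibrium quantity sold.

FlexHub's profit: π = (p_{FlexHub} − 2)(255 − 3p_{FlexHub} + 2p_{IronWorks}).
∂π/∂p_{FlexHub} = 261 − 6p_{FlexHub} + 2p_{IronWorks} = 0 ⇒ p_{FlexHub} = 43.5 + (1/3)p_{IronWorks}.
Similarly p_{IronWorks} = 48.5 + (1/3)p_{FlexHub}.
Solving the two reaction functions simultaneously: (1 − (1/3)(1/3))p_{FlexHub} = 43.5 + (1/3)·48.5, so (8/9)p_{FlexHub} = 179/3 and p_{FlexHub} = 67.125.
Then p_{IronWorks} = 48.5 + (1/3)·67.125 = 70.875.
q_{FlexHub} = 255 − 3·67.125 + 2·70.875 = 195.375.

195.375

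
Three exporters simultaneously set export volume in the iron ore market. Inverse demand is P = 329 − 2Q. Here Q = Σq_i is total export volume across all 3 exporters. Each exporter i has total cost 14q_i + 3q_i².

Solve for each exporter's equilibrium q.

22.5

A representative exporter's profit is π_i = q_i(329 − 2Q) − 14q_i − 3q_i², with Q = q_i + Σ_{j≠i} q_j.
First-order condition: 315 − 10q_i − 2Σ_{j≠i} q_j = 0.
With identical exporters, set every q_j = q: then 315 − 10q − 4q = 0, i.e. q = 315/14 = 22.5.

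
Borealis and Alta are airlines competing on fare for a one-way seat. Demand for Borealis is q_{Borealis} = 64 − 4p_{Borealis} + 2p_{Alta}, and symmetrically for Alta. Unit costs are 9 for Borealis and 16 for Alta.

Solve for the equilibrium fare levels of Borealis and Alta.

17.6, 20.4

Borealis's profit: π = (p_{Borealis} − 9)(64 − 4p_{Borealis} + 2p_{Alta}).
∂π/∂p_{Borealis} = 100 − 8p_{Borealis} + 2p_{Alta} = 0 ⇒ p_{Borealis} = 12.5 + 0.25p_{Alta}.
Similarly p_{Alta} = 16 + 0.25p_{Borealis}.
Solving the two reaction functions simultaneously: (1 − (0.25)(0.25))p_{Borealis} = 12.5 + 0.25·16, so 0.9375p_{Borealis} = 16.5 and p_{Borealis} = 17.6.
Then p_{Alta} = 16 + 0.25·17.6 = 20.4.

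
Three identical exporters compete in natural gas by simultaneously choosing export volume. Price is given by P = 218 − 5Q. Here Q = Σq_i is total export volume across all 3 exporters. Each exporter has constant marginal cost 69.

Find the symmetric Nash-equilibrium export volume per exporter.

A representative exporter's profit is π_i = q_i(218 − 5Q) − 69q_i, with Q = q_i + Σ_{j≠i} q_j.
First-order condition: 149 − 10q_i − 5Σ_{j≠i} q_j = 0.
With identical exporters, set every q_j = q: then 149 − 10q − 10q = 0, i.e. q = 149/20 = 7.45.

7.45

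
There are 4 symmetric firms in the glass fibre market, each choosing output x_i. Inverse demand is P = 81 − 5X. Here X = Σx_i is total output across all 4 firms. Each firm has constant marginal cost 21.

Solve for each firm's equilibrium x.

A representative firm's profit is π_i = x_i(81 − 5X) − 21x_i, with X = x_i + Σ_{j≠i} x_j.
First-order condition: 60 − 10x_i − 5Σ_{j≠i} x_j = 0.
With identical firms, set every x_j = x: then 60 − 10x − 15x = 0, i.e. x = 60/25 = 2.4.

2.4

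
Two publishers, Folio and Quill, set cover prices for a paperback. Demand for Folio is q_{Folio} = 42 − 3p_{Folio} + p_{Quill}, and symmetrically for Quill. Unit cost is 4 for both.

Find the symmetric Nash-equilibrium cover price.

Folio's profit: π = (p_{Folio} − 4)(42 − 3p_{Folio} + p_{Quill}).
∂π/∂p_{Folio} = 54 − 6p_{Folio} + p_{Quill} = 0 ⇒ p_{Folio} = 9 + (1/6)p_{Quill}.
By symmetry p_{Quill} = p_{Folio}; substituting into the reaction function, (5/6)p_{Folio} = 9 and p_{Folio} = 10.8.

10.8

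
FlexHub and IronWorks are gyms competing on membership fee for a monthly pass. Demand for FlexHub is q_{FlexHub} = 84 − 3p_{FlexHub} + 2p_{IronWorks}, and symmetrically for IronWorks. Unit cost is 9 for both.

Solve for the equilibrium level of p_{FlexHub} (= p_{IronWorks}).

27.75

FlexHub's profit: π = (p_{FlexHub} − 9)(84 − 3p_{FlexHub} + 2p_{IronWorks}).
∂π/∂p_{FlexHub} = 111 − 6p_{FlexHub} + 2p_{IronWorks} = 0 ⇒ p_{FlexHub} = 18.5 + (1/3)p_{IronWorks}.
By symmetry p_{IronWorks} = p_{FlexHub}; substituting into the reaction function, (2/3)p_{FlexHub} = 18.5 and p_{FlexHub} = 27.75.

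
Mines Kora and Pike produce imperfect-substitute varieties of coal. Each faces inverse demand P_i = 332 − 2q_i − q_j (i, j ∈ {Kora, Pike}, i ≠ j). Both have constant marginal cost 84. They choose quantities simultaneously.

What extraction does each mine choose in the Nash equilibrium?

Mine Kora's profit: π = q_{Kora}(332 − 2q_{Kora} − q_{Pike}) − 84q_{Kora}.
∂π/∂q_{Kora} = 248 − 4q_{Kora} − q_{Pike} = 0 ⇒ q_{Kora} = 62 − 0.25q_{Pike}.
The game is symmetric, so in equilibrium q_{Pike} = q_{Kora}: the reaction function gives 1.25q_{Kora} = 62, hence q_{Kora} = 49.6.

49.6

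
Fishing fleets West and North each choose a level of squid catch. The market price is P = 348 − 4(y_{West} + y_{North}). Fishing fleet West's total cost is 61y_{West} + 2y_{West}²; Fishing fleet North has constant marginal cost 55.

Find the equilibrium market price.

173.4

Fishing fleet West's profit: π = y_{West}(348 − 4(y_{West} + y_{North})) − 61y_{West} − 2y_{West}².
∂π/∂y_{West} = 287 − 12y_{West} − 4y_{North} = 0, so y_{West} = 287/12 − (1/3)y_{North}.
For North: ∂π/∂y_{North} = 293 − 8y_{North} − 4y_{West} = 0 ⇒ y_{North} = 36.625 − 0.5y_{West}.
Plugging y_{North} into West's best response: y_{West} = 287/12 − (1/3)(36.625 − 0.5y_{West}) ⇒ (5/6)y_{West} = 281/24, so y_{West} = 14.05.
Then y_{North} = 36.625 − 0.5·14.05 = 29.6.
Equilibrium price: P = 348 − 4·43.65 = 173.4.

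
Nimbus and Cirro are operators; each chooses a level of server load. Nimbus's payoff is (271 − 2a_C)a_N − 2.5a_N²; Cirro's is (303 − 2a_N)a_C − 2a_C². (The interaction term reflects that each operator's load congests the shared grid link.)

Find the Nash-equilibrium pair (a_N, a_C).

Expanding Nimbus's payoff: 271a_N − 2a_Ca_N − 2.5a_N².
∂π/∂a_N = 271 − 2a_C − 5a_N = 0, so a_N = 54.2 − 0.4a_C.
Likewise for Cirro: a_C = 75.75 − 0.5a_N.
Substituting the second reaction function into the first: a_N = 54.2 − 0.4(75.75 − 0.5a_N), which gives 0.8a_N = 23.9 ⇒ a_N = 29.875.
Then a_C = 75.75 − 0.5·29.875 = 60.8125.

29.875, 60.8125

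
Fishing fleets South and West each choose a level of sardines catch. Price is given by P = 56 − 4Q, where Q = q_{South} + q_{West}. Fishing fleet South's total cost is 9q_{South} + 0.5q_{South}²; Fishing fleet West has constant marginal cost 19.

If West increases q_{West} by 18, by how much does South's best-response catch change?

-8

Fishing fleet South's profit: π = q_{South}(56 − 4(q_{South} + q_{West})) − 9q_{South} − 0.5q_{South}².
∂π/∂q_{South} = 47 − 9q_{South} − 4q_{West} = 0, so q_{South} = 47/9 − (4/9)q_{West}.
The reaction-function slope is −4/9, so an 18-unit rise in q_{West} moves q_{South} by −4/9 × 18 = −8. South's best response falls — the actions are strategic substitutes.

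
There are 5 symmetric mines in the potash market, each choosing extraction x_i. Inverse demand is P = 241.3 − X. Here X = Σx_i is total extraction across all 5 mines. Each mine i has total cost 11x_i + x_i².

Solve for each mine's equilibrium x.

28.7875

A representative mine's profit is π_i = x_i(241.3 − X) − 11x_i − x_i², with X = x_i + Σ_{j≠i} x_j.
First-order condition: 230.3 − 4x_i − Σ_{j≠i} x_j = 0.
Imposing symmetry (x_j = x for all j) turns Σ_{j≠i} x_j into 4x, so 230.3 = 8x and x = 28.7875.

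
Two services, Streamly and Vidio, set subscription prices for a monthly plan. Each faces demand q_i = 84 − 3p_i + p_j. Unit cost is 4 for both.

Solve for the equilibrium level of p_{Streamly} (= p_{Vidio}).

19.2

Streamly's profit: π = (p_{Streamly} − 4)(84 − 3p_{Streamly} + p_{Vidio}).
∂π/∂p_{Streamly} = 96 − 6p_{Streamly} + p_{Vidio} = 0 ⇒ p_{Streamly} = 16 + (1/6)p_{Vidio}.
The game is symmetric, so in equilibrium p_{Vidio} = p_{Streamly}: the reaction function gives (5/6)p_{Streamly} = 16, hence p_{Streamly} = 19.2.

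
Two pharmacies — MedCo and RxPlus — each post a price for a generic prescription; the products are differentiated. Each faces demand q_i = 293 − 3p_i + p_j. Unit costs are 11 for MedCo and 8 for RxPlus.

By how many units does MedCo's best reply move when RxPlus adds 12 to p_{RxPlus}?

MedCo's profit: π = (p_{MedCo} − 11)(293 − 3p_{MedCo} + p_{RxPlus}).
∂π/∂p_{MedCo} = 326 − 6p_{MedCo} + p_{RxPlus} = 0 ⇒ p_{MedCo} = 163/3 + (1/6)p_{RxPlus}.
The reaction-function slope is 1/6, so a 12-unit rise in p_{RxPlus} moves p_{MedCo} by 1/6 × 12 = 2. MedCo's best response rises — the actions are strategic complements.

2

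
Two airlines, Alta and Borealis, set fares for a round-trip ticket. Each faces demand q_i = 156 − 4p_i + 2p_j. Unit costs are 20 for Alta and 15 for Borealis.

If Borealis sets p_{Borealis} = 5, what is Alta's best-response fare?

Alta's profit: π = (p_{Alta} − 20)(156 − 4p_{Alta} + 2p_{Borealis}).
∂π/∂p_{Alta} = 236 − 8p_{Alta} + 2p_{Borealis} = 0 ⇒ p_{Alta} = 29.5 + 0.25p_{Borealis}.
At p_{Borealis} = 5: p_{Alta} = 29.5 + 0.25·5 = 30.75.

30.75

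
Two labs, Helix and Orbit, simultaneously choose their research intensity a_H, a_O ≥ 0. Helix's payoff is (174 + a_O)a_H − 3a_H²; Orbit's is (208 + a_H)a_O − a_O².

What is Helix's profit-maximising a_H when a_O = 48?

Expanding Helix's payoff: 174a_H + a_Oa_H − 3a_H².
∂π/∂a_H = 174 + a_O − 6a_H = 0, so a_H = 29 + (1/6)a_O.
At a_O = 48: a_H = 29 + (1/6)·48 = 37.

37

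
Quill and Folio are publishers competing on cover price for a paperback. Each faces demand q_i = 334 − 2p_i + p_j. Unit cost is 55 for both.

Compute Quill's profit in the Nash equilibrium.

Quill's profit: π = (p_{Quill} − 55)(334 − 2p_{Quill} + p_{Folio}).
∂π/∂p_{Quill} = 444 − 4p_{Quill} + p_{Folio} = 0 ⇒ p_{Quill} = 111 + 0.25p_{Folio}.
By symmetry p_{Folio} = p_{Quill}; substituting into the reaction function, 0.75p_{Quill} = 111 and p_{Quill} = 148.
q_{Quill} = 334 − 2·148 + 148 = 186.
Profit = (148 − 55)·186 = 17298.

17298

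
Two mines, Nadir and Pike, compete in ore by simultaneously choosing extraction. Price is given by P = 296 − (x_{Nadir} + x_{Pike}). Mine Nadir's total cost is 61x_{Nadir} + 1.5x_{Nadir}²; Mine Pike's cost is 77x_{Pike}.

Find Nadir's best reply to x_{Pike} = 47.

37.6

Mine Nadir's profit: π = x_{Nadir}(296 − (x_{Nadir} + x_{Pike})) − 61x_{Nadir} − 1.5x_{Nadir}².
∂π/∂x_{Nadir} = 235 − 5x_{Nadir} − x_{Pike} = 0, so x_{Nadir} = 47 − 0.2x_{Pike}.
At x_{Pike} = 47: x_{Nadir} = 47 − 0.2·47 = 37.6.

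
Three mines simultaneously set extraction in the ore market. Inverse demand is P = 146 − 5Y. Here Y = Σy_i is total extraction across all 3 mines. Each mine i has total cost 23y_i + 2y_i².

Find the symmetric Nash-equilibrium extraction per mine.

A representative mine's profit is π_i = y_i(146 − 5Y) − 23y_i − 2y_i², with Y = y_i + Σ_{j≠i} y_j.
First-order condition: 123 − 14y_i − 5Σ_{j≠i} y_j = 0.
In a symmetric equilibrium every mine chooses the same y, so Σ_{j≠i} y_j = 2y. The condition becomes 123 − 24y = 0, giving y = 123/24 = 5.125.

5.125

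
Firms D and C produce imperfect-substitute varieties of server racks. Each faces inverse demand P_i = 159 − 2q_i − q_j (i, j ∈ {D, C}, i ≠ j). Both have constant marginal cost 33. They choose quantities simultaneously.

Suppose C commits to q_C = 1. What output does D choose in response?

31.25

Firm D's profit: π = q_D(159 − 2q_D − q_C) − 33q_D.
∂π/∂q_D = 126 − 4q_D − q_C = 0 ⇒ q_D = 31.5 − 0.25q_C.
At q_C = 1: q_D = 31.5 − 0.25·1 = 31.25.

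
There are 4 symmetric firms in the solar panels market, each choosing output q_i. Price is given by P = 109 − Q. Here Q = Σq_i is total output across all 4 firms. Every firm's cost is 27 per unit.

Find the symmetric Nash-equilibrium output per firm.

A representative firm's profit is π_i = q_i(109 − Q) − 27q_i, with Q = q_i + Σ_{j≠i} q_j.
First-order condition: 82 − 2q_i − Σ_{j≠i} q_j = 0.
In a symmetric equilibrium every firm chooses the same q, so Σ_{j≠i} q_j = 3q. The condition becomes 82 − 5q = 0, giving q = 82/5 = 16.4.

16.4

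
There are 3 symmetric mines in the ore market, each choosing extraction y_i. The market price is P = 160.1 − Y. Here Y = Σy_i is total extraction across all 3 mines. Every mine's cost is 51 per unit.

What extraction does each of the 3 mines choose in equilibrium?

A representative mine's profit is π_i = y_i(160.1 − Y) − 51y_i, with Y = y_i + Σ_{j≠i} y_j.
First-order condition: 109.1 − 2y_i − Σ_{j≠i} y_j = 0.
With identical mines, set every y_j = y: then 109.1 − 2y − 2y = 0, i.e. y = 109.1/4 = 27.275.

27.275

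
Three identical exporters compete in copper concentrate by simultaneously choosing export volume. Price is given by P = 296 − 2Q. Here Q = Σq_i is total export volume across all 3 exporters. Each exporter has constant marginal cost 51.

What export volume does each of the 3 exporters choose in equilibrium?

A representative exporter's profit is π_i = q_i(296 − 2Q) − 51q_i, with Q = q_i + Σ_{j≠i} q_j.
First-order condition: 245 − 4q_i − 2Σ_{j≠i} q_j = 0.
In a symmetric equilibrium every exporter chooses the same q, so Σ_{j≠i} q_j = 2q. The condition becomes 245 − 8q = 0, giving q = 245/8 = 30.625.

30.625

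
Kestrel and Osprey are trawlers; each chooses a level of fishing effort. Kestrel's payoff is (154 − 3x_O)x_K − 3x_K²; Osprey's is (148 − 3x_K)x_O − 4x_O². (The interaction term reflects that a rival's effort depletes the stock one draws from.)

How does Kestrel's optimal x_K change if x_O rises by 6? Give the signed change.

-3

Expanding Kestrel's payoff: 154x_K − 3x_Ox_K − 3x_K².
∂π/∂x_K = 154 − 3x_O − 6x_K = 0, so x_K = 77/3 − 0.5x_O.
The reaction-function slope is −0.5, so a 6-unit rise in x_O moves x_K by −0.5 × 6 = −3. Kestrel's best response falls — the actions are strategic substitutes.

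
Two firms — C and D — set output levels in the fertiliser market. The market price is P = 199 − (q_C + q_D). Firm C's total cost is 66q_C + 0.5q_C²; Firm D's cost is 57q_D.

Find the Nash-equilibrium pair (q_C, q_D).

Firm C's profit: π = q_C(199 − (q_C + q_D)) − 66q_C − 0.5q_C².
∂π/∂q_C = 133 − 3q_C − q_D = 0, so q_C = 133/3 − (1/3)q_D.
For D: ∂π/∂q_D = 142 − 2q_D − q_C = 0 ⇒ q_D = 71 − 0.5q_C.
Substituting the second reaction function into the first: q_C = 133/3 − (1/3)(71 − 0.5q_C), which gives (5/6)q_C = 62/3 ⇒ q_C = 24.8.
Then q_D = 71 − 0.5·24.8 = 58.6.

24.8, 58.6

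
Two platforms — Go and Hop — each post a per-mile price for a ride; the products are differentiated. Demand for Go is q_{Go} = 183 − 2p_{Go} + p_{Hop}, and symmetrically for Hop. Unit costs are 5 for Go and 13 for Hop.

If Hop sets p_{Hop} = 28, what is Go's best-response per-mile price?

Go's profit: π = (p_{Go} − 5)(183 − 2p_{Go} + p_{Hop}).
∂π/∂p_{Go} = 193 − 4p_{Go} + p_{Hop} = 0 ⇒ p_{Go} = 48.25 + 0.25p_{Hop}.
At p_{Hop} = 28: p_{Go} = 48.25 + 0.25·28 = 55.25.

55.25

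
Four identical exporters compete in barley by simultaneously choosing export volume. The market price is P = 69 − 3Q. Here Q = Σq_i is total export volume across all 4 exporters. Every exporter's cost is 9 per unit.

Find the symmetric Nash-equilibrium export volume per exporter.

4

A representative exporter's profit is π_i = q_i(69 − 3Q) − 9q_i, with Q = q_i + Σ_{j≠i} q_j.
First-order condition: 60 − 6q_i − 3Σ_{j≠i} q_j = 0.
In a symmetric equilibrium every exporter chooses the same q, so Σ_{j≠i} q_j = 3q. The condition becomes 60 − 15q = 0, giving q = 60/15 = 4.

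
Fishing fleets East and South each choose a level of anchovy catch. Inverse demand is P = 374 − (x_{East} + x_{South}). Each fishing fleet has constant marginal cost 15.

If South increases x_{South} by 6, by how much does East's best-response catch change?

Fishing fleet East's profit: π = x_{East}(374 − (x_{East} + x_{South})) − 15x_{East}.
∂π/∂x_{East} = 359 − 2x_{East} − x_{South} = 0, so x_{East} = 179.5 − 0.5x_{South}.
The reaction-function slope is −0.5, so a 6-unit rise in x_{South} moves x_{East} by −0.5 × 6 = −3. East's best response falls — the actions are strategic substitutes.

-3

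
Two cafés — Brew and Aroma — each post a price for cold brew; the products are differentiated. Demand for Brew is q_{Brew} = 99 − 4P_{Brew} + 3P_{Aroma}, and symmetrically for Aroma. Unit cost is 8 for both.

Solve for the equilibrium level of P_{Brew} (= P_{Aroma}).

26.2

Brew's profit: π = (P_{Brew} − 8)(99 − 4P_{Brew} + 3P_{Aroma}).
∂π/∂P_{Brew} = 131 − 8P_{Brew} + 3P_{Aroma} = 0 ⇒ P_{Brew} = 16.375 + 0.375P_{Aroma}.
The game is symmetric, so in equilibrium P_{Aroma} = P_{Brew}: the reaction function gives 0.625P_{Brew} = 16.375, hence P_{Brew} = 26.2.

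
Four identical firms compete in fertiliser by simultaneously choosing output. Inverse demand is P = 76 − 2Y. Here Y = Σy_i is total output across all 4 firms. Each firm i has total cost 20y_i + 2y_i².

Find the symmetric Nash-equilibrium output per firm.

4

A representative firm's profit is π_i = y_i(76 − 2Y) − 20y_i − 2y_i², with Y = y_i + Σ_{j≠i} y_j.
First-order condition: 56 − 8y_i − 2Σ_{j≠i} y_j = 0.
With identical firms, set every y_j = y: then 56 − 8y − 6y = 0, i.e. y = 56/14 = 4.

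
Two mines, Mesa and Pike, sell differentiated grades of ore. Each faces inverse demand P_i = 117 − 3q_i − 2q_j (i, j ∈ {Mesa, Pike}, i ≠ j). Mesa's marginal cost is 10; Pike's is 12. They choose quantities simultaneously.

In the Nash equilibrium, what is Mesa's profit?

546.75

Mine Mesa's profit: π = q_{Mesa}(117 − 3q_{Mesa} − 2q_{Pike}) − 10q_{Mesa}.
∂π/∂q_{Mesa} = 107 − 6q_{Mesa} − 2q_{Pike} = 0 ⇒ q_{Mesa} = 107/6 − (1/3)q_{Pike}.
Similarly q_{Pike} = 17.5 − (1/3)q_{Mesa}.
Solving the two reaction functions simultaneously: (1 − (−1/3)(−1/3))q_{Mesa} = 107/6 − (1/3)·17.5, so (8/9)q_{Mesa} = 12 and q_{Mesa} = 13.5.
Then q_{Pike} = 17.5 − (1/3)·13.5 = 13.
P_{Mesa} = 117 − 3·13.5 − 2·13 = 50.5.
Profit = (50.5 − 10)·13.5 = 546.75.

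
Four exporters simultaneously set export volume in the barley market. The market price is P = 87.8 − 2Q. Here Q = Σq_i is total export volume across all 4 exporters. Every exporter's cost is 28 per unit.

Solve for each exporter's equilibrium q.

A representative exporter's profit is π_i = q_i(87.8 − 2Q) − 28q_i, with Q = q_i + Σ_{j≠i} q_j.
First-order condition: 59.8 − 4q_i − 2Σ_{j≠i} q_j = 0.
In a symmetric equilibrium every exporter chooses the same q, so Σ_{j≠i} q_j = 3q. The condition becomes 59.8 − 10q = 0, giving q = 59.8/10 = 5.98.

5.98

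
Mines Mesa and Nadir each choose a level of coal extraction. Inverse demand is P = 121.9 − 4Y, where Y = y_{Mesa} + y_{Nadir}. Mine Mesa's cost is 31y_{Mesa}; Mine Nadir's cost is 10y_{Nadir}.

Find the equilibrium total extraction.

16.9

Mine Mesa's profit: π = y_{Mesa}(121.9 − 4(y_{Mesa} + y_{Nadir})) − 31y_{Mesa}.
∂π/∂y_{Mesa} = 90.9 − 8y_{Mesa} − 4y_{Nadir} = 0, so y_{Mesa} = 11.3625 − 0.5y_{Nadir}.
By the same steps for Nadir: y_{Nadir} = 13.9875 − 0.5y_{Mesa}.
Solving the two reaction functions simultaneously: (1 − (−0.5)(−0.5))y_{Mesa} = 11.3625 − 0.5·13.9875, so 0.75y_{Mesa} = 699/160 and y_{Mesa} = 5.825.
Then y_{Nadir} = 13.9875 − 0.5·5.825 = 11.075.
Total extraction: 5.825 + 11.075 = 16.9.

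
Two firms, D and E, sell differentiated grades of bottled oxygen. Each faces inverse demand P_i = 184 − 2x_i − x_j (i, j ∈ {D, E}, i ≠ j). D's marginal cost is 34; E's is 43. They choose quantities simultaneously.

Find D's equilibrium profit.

Firm D's profit: π = x_D(184 − 2x_D − x_E) − 34x_D.
∂π/∂x_D = 150 − 4x_D − x_E = 0 ⇒ x_D = 37.5 − 0.25x_E.
Similarly x_E = 35.25 − 0.25x_D.
Plugging x_E into D's best response: x_D = 37.5 − 0.25(35.25 − 0.25x_D) ⇒ 0.9375x_D = 28.6875, so x_D = 30.6.
Then x_E = 35.25 − 0.25·30.6 = 27.6.
P_D = 184 − 2·30.6 − 27.6 = 95.2.
Profit = (95.2 − 34)·30.6 = 1872.72.

1872.72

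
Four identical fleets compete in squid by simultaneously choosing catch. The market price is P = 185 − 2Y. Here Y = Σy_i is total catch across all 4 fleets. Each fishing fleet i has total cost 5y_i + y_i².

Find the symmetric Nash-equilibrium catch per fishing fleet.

A representative fishing fleet's profit is π_i = y_i(185 − 2Y) − 5y_i − y_i², with Y = y_i + Σ_{j≠i} y_j.
First-order condition: 180 − 6y_i − 2Σ_{j≠i} y_j = 0.
Imposing symmetry (y_j = y for all j) turns Σ_{j≠i} y_j into 3y, so 180 = 12y and y = 15.

15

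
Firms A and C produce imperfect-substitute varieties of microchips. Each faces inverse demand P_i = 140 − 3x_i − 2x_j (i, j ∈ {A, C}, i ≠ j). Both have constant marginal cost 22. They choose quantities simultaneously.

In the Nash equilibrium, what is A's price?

66.25

Firm A's profit: π = x_A(140 − 3x_A − 2x_C) − 22x_A.
∂π/∂x_A = 118 − 6x_A − 2x_C = 0 ⇒ x_A = 59/3 − (1/3)x_C.
The game is symmetric, so in equilibrium x_C = x_A: the reaction function gives (4/3)x_A = 59/3, hence x_A = 14.75.
P_A = 140 − 3·14.75 − 2·14.75 = 66.25.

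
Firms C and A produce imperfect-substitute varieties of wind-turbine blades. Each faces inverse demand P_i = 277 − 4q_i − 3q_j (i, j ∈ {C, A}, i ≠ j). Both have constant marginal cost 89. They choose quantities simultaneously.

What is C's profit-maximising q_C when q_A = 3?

Firm C's profit: π = q_C(277 − 4q_C − 3q_A) − 89q_C.
∂π/∂q_C = 188 − 8q_C − 3q_A = 0 ⇒ q_C = 23.5 − 0.375q_A.
At q_A = 3: q_C = 23.5 − 0.375·3 = 22.375.

22.375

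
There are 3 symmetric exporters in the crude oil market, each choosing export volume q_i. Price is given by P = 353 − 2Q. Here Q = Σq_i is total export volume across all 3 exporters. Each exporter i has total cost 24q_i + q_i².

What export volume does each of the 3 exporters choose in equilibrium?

A representative exporter's profit is π_i = q_i(353 − 2Q) − 24q_i − q_i², with Q = q_i + Σ_{j≠i} q_j.
First-order condition: 329 − 6q_i − 2Σ_{j≠i} q_j = 0.
Imposing symmetry (q_j = q for all j) turns Σ_{j≠i} q_j into 2q, so 329 = 10q and q = 32.9.

32.9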